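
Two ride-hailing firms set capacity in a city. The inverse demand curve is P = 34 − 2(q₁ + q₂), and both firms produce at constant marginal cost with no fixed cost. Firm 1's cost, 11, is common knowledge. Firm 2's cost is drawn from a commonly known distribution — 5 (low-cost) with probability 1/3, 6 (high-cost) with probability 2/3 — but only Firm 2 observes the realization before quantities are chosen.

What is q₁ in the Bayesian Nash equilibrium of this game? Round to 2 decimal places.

2.94

Each type of Firm 2 best-responds to q₁; Firm 1 best-responds to the expected q₂ over Firm 2's types.
Firm 2 with cost c maximizes (34 − 2(q₁+q₂) − c)·q₂, giving q₂(c) = (34 − c − 2q₁)/4.
E[c₂] = 1/3·5 + 2/3·6 = 5.66667
Firm 1's FOC against E[q₂] yields q₁ = (34 − 2·11 + E[c₂])/6 = (34 − 22 + 5.66667)/6 = 2.94444.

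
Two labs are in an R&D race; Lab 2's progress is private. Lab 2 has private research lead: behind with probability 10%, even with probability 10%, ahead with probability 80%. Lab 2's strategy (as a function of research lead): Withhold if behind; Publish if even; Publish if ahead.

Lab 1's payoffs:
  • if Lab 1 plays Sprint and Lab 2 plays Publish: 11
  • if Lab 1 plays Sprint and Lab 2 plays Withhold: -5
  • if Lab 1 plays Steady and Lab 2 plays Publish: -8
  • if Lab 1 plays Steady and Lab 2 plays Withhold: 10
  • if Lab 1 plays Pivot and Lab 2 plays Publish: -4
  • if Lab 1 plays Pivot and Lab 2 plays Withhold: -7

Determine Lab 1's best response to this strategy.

E[Sprint] = 0.1·(-5) + 0.1·(11) + 0.8·(11) = 9.4
E[Steady] = 0.1·(10) + 0.1·(-8) + 0.8·(-8) = -6.2
E[Pivot] = 0.1·(-7) + 0.1·(-4) + 0.8·(-4) = -4.3
Best response: Sprint (9.4 is the largest).

Sprint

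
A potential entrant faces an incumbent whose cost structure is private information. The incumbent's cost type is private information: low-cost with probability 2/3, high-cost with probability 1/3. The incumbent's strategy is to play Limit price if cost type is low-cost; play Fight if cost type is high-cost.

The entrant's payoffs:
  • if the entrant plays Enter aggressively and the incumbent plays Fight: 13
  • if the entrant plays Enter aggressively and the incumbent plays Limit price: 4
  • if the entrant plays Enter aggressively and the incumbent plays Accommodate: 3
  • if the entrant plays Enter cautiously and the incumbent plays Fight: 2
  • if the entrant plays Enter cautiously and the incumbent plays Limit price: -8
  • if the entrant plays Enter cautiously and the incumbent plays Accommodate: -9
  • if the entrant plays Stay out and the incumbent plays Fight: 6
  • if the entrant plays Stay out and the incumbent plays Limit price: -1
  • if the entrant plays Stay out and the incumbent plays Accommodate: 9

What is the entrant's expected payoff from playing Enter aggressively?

Take the expectation over the incumbent's cost type, weighting each type's action by its prior probability.
E[Enter aggressively] = 2/3·4 + 1/3·13 = 8/3 + 13/3 = 7

7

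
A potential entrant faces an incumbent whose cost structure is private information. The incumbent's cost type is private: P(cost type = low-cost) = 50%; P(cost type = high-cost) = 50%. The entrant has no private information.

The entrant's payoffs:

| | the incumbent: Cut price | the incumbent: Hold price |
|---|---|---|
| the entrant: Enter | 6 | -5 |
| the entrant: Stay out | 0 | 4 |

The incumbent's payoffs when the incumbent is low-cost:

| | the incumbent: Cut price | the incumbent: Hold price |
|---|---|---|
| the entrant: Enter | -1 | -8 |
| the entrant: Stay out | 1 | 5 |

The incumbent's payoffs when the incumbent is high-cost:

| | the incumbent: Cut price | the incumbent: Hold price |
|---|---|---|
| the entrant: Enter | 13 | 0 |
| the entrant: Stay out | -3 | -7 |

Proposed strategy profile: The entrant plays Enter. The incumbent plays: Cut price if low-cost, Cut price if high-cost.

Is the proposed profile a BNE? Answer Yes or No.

Yes

A profile is a BNE iff every type of every player is best-responding given beliefs about the other side.
The entrant plays Enter: E[Enter] = 0.5·(6) + 0.5·(6) = 6; E[Stay out] = 0. Best-responding. ✓
The incumbent (cost type low-cost), facing Enter: Cut price gives -1, Hold price gives -8. Proposed Cut price is best. ✓
The incumbent (cost type high-cost), facing Enter: Cut price gives 13, Hold price gives 0. Proposed Cut price is best. ✓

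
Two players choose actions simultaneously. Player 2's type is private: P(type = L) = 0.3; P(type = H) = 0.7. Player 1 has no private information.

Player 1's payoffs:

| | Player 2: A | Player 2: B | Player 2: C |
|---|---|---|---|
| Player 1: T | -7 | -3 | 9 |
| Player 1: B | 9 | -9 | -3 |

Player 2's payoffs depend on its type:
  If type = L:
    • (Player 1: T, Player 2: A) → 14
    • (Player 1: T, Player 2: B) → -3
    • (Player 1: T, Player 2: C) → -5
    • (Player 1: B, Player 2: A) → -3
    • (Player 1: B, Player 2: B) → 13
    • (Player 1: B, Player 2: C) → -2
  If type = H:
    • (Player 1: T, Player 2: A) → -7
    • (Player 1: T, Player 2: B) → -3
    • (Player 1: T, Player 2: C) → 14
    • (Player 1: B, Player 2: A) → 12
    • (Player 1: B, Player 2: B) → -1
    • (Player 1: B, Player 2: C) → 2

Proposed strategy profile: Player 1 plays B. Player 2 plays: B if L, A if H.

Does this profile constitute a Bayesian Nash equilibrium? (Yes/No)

Player 1 plays B: E[B] = 0.3·(-9) + 0.7·(9) = 3.6; E[T] = -5.8. Best-responding. ✓
Player 2 (type L), facing B: A gives -3, B gives 13, C gives -2. Proposed B is best. ✓
Player 2 (type H), facing B: A gives 12, B gives -1, C gives 2. Proposed A is best. ✓

Yes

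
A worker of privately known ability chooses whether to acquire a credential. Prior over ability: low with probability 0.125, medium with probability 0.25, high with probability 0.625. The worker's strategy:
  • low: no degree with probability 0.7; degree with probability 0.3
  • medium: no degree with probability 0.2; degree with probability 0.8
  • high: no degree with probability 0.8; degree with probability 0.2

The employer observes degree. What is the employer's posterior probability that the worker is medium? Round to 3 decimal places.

0.552

P(degree) = 0.125·0.3 + 0.25·0.8 + 0.625·0.2 = 0.3625
P(medium | degree) = (0.25·0.8) / 0.3625 = 0.2 / 0.3625 = 0.551724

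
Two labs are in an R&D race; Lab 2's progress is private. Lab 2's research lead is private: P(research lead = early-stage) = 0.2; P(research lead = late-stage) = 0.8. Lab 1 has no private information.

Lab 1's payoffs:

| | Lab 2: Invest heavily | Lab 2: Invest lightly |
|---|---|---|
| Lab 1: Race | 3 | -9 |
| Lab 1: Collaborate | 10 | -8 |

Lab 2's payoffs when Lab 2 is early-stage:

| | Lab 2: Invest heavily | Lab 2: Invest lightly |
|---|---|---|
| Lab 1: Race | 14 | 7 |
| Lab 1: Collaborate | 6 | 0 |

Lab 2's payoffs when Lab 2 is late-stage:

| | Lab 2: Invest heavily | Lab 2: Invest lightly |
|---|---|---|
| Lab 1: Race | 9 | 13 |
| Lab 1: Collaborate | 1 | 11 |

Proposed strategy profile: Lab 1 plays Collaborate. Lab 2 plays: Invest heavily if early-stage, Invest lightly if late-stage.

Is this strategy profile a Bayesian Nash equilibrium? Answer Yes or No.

Lab 1 plays Collaborate: E[Collaborate] = 0.2·(10) + 0.8·(-8) = -4.4; E[Race] = -6.6. Best-responding. ✓
Lab 2 (research lead early-stage), facing Collaborate: Invest heavily gives 6, Invest lightly gives 0. Proposed Invest heavily is best. ✓
Lab 2 (research lead late-stage), facing Collaborate: Invest heavily gives 1, Invest lightly gives 11. Proposed Invest lightly is best. ✓

Yes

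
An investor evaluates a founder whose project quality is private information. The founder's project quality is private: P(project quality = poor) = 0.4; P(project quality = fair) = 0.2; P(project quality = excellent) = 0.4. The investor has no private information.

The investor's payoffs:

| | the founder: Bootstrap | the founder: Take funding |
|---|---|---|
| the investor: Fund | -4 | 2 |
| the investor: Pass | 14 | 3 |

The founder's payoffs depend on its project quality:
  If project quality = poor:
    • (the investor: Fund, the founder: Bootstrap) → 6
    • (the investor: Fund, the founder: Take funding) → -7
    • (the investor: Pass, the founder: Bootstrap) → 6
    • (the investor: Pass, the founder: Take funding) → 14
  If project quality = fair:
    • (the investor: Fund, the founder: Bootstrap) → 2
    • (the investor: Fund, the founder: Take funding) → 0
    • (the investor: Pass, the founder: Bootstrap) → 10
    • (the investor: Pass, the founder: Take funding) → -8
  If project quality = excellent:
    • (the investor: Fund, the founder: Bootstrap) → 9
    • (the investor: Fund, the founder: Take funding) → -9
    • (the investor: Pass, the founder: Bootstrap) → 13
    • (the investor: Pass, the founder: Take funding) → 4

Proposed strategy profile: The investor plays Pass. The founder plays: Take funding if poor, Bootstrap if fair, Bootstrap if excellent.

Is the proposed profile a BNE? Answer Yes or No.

The investor plays Pass: E[Pass] = 0.4·(3) + 0.2·(14) + 0.4·(14) = 9.6; E[Fund] = -1.6. Best-responding. ✓
The founder (project quality poor), facing Pass: Bootstrap gives 6, Take funding gives 14. Proposed Take funding is best. ✓
The founder (project quality fair), facing Pass: Bootstrap gives 10, Take funding gives -8. Proposed Bootstrap is best. ✓
The founder (project quality excellent), facing Pass: Bootstrap gives 13, Take funding gives 4. Proposed Bootstrap is best. ✓

Yes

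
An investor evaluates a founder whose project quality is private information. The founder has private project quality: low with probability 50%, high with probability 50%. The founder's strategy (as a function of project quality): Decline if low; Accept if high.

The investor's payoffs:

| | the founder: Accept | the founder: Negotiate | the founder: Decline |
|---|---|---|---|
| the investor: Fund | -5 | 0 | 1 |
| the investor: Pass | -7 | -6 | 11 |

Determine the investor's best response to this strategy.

Pass

Compute the investor's expected payoff for each action, taking the expectation over the founder's type.
E[Fund] = 0.5·(1) + 0.5·(-5) = -2
E[Pass] = 0.5·(11) + 0.5·(-7) = 2
Best response: Pass (2 is the largest).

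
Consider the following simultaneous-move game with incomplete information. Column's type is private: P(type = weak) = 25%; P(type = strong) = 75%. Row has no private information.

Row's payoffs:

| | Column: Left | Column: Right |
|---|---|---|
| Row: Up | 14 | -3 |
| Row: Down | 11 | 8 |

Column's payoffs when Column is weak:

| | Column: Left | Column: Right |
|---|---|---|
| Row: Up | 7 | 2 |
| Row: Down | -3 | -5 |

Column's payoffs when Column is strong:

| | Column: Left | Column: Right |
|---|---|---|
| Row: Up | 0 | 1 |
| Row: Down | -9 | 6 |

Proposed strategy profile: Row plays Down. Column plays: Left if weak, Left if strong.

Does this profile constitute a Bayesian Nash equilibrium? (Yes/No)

Row plays Down: E[Down] = 0.25·(11) + 0.75·(11) = 11; E[Up] = 14. Not best-responding. ✗
Column (type weak), facing Down: Left gives -3, Right gives -5. Proposed Left is best. ✓
Column (type strong), facing Down: Left gives -9, Right gives 6. Proposed Left is not best — profitable deviation exists. ✗

No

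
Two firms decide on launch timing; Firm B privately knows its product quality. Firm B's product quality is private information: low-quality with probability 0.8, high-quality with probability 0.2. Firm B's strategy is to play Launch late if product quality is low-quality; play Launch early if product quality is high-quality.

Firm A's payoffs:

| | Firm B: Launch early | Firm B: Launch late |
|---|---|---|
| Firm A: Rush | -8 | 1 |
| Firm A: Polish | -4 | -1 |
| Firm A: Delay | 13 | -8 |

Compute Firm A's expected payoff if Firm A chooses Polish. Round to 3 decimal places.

E[Polish] = 0.8·(-1) + 0.2·(-4) = (-0.8) + (-0.8) = -1.6

-1.600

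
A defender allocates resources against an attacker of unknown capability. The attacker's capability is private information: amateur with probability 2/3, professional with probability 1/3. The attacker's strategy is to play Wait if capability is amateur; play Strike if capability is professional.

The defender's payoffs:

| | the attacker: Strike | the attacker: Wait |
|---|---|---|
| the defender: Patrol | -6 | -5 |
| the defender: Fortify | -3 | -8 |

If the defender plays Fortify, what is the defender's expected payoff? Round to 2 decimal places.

E[Fortify] = 2/3·(-8) + 1/3·(-3) = (-16/3) + (-1) = -19/3

-6.33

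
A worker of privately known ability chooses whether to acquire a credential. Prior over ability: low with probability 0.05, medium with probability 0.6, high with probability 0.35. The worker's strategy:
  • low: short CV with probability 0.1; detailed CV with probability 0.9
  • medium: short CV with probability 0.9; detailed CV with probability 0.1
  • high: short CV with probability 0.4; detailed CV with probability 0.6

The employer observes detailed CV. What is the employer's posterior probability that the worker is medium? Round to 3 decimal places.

0.190

P(detailed CV) = 0.05·0.9 + 0.6·0.1 + 0.35·0.6 = 0.315
P(medium | detailed CV) = (0.6·0.1) / 0.315 = 0.06 / 0.315 = 0.190476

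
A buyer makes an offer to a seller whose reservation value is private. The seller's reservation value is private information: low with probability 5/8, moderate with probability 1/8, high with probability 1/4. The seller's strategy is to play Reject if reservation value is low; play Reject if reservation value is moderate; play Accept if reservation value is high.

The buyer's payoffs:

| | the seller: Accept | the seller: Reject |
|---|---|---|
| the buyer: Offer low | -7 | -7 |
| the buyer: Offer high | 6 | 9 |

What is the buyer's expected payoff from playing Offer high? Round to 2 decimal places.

E[Offer high] = 5/8·9 + 1/8·9 + 1/4·6 = 45/8 + 9/8 + 3/2 = 33/4

8.25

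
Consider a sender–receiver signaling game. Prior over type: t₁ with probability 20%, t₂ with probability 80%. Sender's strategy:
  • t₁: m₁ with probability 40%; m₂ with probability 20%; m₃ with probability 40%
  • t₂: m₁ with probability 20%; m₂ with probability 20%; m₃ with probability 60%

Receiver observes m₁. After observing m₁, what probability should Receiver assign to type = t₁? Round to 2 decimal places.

0.33

Apply Bayes' rule using the sender's strategy as the likelihood.
P(m₁) = 0.2·0.4 + 0.8·0.2 = 0.24
P(t₁ | m₁) = (0.2·0.4) / 0.24 = 0.08 / 0.24 = 0.333333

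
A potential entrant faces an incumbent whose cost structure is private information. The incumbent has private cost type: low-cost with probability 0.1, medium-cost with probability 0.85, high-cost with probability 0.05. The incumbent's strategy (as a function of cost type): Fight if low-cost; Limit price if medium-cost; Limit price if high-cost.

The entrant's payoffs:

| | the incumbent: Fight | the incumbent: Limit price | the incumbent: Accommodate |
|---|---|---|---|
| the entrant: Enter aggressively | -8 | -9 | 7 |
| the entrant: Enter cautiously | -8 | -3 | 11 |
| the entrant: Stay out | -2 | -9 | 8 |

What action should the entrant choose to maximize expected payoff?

Compute the entrant's expected payoff for each action, taking the expectation over the incumbent's type.
E[Enter aggressively] = 0.1·(-8) + 0.85·(-9) + 0.05·(-9) = -8.9
E[Enter cautiously] = 0.1·(-8) + 0.85·(-3) + 0.05·(-3) = -3.5
E[Stay out] = 0.1·(-2) + 0.85·(-9) + 0.05·(-9) = -8.3
Best response: Enter cautiously (-3.5 is the largest).

Enter cautiously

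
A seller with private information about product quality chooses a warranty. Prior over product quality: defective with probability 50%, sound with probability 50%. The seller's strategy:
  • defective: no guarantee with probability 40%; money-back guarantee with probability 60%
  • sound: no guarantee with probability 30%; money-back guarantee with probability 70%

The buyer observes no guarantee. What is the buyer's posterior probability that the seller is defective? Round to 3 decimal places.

0.571

P(no guarantee) = 0.5·0.4 + 0.5·0.3 = 0.35
P(defective | no guarantee) = (0.5·0.4) / 0.35 = 0.2 / 0.35 = 0.571429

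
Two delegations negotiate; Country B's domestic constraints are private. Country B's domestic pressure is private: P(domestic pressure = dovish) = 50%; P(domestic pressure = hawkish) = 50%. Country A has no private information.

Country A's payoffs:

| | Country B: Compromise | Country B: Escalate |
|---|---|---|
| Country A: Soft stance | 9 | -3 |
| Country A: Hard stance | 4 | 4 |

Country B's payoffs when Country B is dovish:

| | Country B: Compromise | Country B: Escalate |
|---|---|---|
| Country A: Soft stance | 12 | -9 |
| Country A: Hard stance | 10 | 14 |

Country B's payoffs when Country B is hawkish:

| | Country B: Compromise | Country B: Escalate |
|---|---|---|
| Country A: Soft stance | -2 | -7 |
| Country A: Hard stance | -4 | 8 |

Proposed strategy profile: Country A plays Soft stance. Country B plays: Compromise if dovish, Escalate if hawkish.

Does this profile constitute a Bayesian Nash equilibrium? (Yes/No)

No

Country A plays Soft stance: E[Soft stance] = 0.5·(9) + 0.5·(-3) = 3; E[Hard stance] = 4. Not best-responding. ✗
Country B (domestic pressure dovish), facing Soft stance: Compromise gives 12, Escalate gives -9. Proposed Compromise is best. ✓
Country B (domestic pressure hawkish), facing Soft stance: Compromise gives -2, Escalate gives -7. Proposed Escalate is not best — profitable deviation exists. ✗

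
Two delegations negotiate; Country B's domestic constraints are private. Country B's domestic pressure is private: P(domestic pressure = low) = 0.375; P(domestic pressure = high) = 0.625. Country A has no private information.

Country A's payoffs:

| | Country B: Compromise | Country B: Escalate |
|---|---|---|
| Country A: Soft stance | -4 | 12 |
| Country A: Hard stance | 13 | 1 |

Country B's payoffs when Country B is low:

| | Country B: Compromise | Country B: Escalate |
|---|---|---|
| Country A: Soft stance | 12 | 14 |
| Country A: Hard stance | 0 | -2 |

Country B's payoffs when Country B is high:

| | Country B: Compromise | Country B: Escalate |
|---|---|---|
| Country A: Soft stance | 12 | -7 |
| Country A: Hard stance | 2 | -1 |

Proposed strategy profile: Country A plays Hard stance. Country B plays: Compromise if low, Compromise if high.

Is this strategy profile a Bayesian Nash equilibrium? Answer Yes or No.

Country A plays Hard stance: E[Hard stance] = 0.375·(13) + 0.625·(13) = 13; E[Soft stance] = -4. Best-responding. ✓
Country B (domestic pressure low), facing Hard stance: Compromise gives 0, Escalate gives -2. Proposed Compromise is best. ✓
Country B (domestic pressure high), facing Hard stance: Compromise gives 2, Escalate gives -1. Proposed Compromise is best. ✓

Yes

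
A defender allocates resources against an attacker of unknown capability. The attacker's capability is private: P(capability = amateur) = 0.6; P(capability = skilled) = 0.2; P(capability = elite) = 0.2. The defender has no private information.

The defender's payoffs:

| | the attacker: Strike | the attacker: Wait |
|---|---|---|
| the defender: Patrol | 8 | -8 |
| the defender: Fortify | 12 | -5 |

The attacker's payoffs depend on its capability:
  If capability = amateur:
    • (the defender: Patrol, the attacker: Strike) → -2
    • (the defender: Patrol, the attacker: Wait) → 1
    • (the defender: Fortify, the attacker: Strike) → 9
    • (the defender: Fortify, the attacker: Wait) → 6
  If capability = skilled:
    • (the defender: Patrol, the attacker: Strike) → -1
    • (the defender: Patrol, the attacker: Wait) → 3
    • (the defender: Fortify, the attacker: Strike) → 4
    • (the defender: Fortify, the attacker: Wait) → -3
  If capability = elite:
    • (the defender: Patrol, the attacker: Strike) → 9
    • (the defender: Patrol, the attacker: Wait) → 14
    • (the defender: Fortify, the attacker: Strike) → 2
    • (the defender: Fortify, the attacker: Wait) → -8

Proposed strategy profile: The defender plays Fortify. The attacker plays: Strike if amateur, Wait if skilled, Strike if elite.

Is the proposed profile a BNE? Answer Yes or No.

The defender plays Fortify: E[Fortify] = 0.6·(12) + 0.2·(-5) + 0.2·(12) = 8.6; E[Patrol] = 4.8. Best-responding. ✓
The attacker (capability amateur), facing Fortify: Strike gives 9, Wait gives 6. Proposed Strike is best. ✓
The attacker (capability skilled), facing Fortify: Strike gives 4, Wait gives -3. Proposed Wait is not best — profitable deviation exists. ✗
The attacker (capability elite), facing Fortify: Strike gives 2, Wait gives -8. Proposed Strike is best. ✓

No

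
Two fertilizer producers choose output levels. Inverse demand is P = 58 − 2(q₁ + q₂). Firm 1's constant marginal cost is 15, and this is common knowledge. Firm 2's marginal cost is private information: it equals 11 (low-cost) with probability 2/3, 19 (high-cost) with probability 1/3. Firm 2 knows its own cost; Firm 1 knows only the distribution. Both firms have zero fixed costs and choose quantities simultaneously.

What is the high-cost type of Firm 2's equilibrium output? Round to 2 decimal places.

Firm 2 with cost c maximizes (58 − 2(q₁+q₂) − c)·q₂, giving q₂(c) = (58 − c − 2q₁)/4.
E[c₂] = 2/3·11 + 1/3·19 = 13.6667
Firm 1's FOC against E[q₂] yields q₁ = (58 − 2·15 + E[c₂])/6 = (58 − 30 + 13.6667)/6 = 6.94444.
q₂(high-cost) = (58 − 19 − 2·6.94444)/4 = 6.27778.

6.28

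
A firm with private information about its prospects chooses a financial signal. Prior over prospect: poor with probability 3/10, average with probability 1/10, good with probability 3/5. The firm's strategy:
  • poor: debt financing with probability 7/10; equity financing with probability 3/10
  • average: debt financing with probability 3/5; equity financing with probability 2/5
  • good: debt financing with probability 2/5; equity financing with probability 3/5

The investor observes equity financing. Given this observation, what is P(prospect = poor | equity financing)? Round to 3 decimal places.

Apply Bayes' rule using the sender's strategy as the likelihood.
P(equity financing) = (3/10)·(3/10) + (1/10)·(2/5) + (3/5)·(3/5) = 49/100
P(poor | equity financing) = ((3/10)·(3/10)) / (49/100) = (9/100) / (49/100) = 9/49

0.184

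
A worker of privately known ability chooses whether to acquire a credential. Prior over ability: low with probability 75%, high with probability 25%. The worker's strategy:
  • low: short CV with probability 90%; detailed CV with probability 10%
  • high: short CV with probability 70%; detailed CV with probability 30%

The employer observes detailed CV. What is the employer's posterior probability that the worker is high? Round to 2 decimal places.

Apply Bayes' rule using the sender's strategy as the likelihood.
P(detailed CV) = 0.75·0.1 + 0.25·0.3 = 0.15
P(high | detailed CV) = (0.25·0.3) / 0.15 = 0.075 / 0.15 = 0.5

0.50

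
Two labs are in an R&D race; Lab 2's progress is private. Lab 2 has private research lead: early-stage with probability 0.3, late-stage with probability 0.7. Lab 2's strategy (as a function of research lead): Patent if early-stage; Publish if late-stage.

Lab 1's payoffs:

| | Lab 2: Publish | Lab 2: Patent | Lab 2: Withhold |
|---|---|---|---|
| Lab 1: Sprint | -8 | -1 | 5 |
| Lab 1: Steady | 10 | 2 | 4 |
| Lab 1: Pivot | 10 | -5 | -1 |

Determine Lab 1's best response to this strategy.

Steady

Compute Lab 1's expected payoff for each action, taking the expectation over Lab 2's type.
E[Sprint] = 0.3·(-1) + 0.7·(-8) = -5.9
E[Steady] = 0.3·(2) + 0.7·(10) = 7.6
E[Pivot] = 0.3·(-5) + 0.7·(10) = 5.5
Best response: Steady (7.6 is the largest).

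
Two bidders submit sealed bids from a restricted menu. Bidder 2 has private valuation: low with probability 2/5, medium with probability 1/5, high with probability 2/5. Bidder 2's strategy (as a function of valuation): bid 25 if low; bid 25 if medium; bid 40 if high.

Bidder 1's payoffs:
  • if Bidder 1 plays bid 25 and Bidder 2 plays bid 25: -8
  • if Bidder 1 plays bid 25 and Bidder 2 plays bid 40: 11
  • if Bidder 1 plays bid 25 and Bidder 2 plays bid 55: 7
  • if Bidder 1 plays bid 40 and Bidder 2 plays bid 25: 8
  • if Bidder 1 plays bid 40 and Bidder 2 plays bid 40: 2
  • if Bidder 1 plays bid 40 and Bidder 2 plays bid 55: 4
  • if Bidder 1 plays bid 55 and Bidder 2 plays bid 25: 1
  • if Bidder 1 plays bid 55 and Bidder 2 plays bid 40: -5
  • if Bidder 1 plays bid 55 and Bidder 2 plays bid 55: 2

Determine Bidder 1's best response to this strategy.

E[bid 25] = 2/5·(-8) + 1/5·(-8) + 2/5·(11) = -2/5
E[bid 40] = 2/5·(8) + 1/5·(8) + 2/5·(2) = 28/5
E[bid 55] = 2/5·(1) + 1/5·(1) + 2/5·(-5) = -7/5
Best response: bid 40 (28/5 is the largest).

bid 40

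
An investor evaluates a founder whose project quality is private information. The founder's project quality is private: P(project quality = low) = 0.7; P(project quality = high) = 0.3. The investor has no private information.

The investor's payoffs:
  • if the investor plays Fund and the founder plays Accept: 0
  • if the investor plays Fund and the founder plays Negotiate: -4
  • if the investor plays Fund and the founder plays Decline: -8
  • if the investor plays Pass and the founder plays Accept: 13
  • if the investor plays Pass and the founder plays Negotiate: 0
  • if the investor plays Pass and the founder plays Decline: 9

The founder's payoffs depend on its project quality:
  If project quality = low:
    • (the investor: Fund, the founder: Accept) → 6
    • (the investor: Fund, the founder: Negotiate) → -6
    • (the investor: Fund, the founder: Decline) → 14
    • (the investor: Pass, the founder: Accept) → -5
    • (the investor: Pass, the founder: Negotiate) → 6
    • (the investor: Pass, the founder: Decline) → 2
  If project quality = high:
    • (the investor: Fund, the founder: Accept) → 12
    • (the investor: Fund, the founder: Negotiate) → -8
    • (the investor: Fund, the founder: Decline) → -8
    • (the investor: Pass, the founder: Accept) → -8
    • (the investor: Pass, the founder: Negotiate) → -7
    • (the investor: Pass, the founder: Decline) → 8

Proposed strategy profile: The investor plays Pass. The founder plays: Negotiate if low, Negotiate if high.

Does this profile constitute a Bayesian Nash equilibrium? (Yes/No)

The investor plays Pass: E[Pass] = 0.7·(0) + 0.3·(0) = 0; E[Fund] = -4. Best-responding. ✓
The founder (project quality low), facing Pass: Accept gives -5, Negotiate gives 6, Decline gives 2. Proposed Negotiate is best. ✓
The founder (project quality high), facing Pass: Accept gives -8, Negotiate gives -7, Decline gives 8. Proposed Negotiate is not best — profitable deviation exists. ✗

No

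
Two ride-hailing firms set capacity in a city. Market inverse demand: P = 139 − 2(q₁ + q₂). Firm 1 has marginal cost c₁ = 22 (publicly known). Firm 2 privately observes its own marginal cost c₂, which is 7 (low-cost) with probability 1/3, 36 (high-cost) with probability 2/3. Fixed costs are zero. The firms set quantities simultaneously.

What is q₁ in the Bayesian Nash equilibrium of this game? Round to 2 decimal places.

Type-c best response for Firm 2: q₂(c) = (139 − c)/4 − q₁/2.
Firm 1 maximizes expected profit; its first-order condition is 139 − 4q₁ − 2E[q₂] − 22 = 0.
Substituting E[q₂] and solving: E[c₂] = 26.3333, so q₁ = (139 − 2·22 + 26.3333)/6 = 20.2222.

20.22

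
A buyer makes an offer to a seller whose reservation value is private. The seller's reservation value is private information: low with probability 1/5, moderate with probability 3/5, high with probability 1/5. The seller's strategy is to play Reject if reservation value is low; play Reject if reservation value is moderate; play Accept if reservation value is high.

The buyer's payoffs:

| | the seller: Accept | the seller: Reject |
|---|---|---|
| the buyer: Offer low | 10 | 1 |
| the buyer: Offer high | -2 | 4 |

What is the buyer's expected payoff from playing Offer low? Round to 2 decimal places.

E[Offer low] = 1/5·1 + 3/5·1 + 1/5·10 = 1/5 + 3/5 + 2 = 14/5

2.80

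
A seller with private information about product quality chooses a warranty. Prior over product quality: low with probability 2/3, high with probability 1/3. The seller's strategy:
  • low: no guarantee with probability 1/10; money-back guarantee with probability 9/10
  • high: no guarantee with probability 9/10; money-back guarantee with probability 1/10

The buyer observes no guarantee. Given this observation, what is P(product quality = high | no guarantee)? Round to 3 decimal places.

Apply Bayes' rule using the sender's strategy as the likelihood.
P(no guarantee) = (2/3)·(1/10) + (1/3)·(9/10) = 11/30
P(high | no guarantee) = ((1/3)·(9/10)) / (11/30) = (3/10) / (11/30) = 9/11

0.818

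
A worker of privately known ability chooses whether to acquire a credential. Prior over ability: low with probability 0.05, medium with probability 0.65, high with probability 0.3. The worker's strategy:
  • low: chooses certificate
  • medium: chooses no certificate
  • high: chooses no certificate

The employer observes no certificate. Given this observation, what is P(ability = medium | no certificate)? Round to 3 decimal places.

0.684

Apply Bayes' rule using the sender's strategy as the likelihood.
P(no certificate) = 0.05·0 + 0.65·1 + 0.3·1 = 0.95
P(medium | no certificate) = (0.65·1) / 0.95 = 0.65 / 0.95 = 0.684211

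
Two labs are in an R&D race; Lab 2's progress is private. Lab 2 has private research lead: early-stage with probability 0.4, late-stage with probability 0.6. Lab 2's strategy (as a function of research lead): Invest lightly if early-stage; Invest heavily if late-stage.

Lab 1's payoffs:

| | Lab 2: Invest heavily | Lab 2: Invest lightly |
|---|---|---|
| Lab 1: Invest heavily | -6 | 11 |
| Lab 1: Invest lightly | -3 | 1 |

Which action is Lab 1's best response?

Invest heavily

E[Invest heavily] = 0.4·(11) + 0.6·(-6) = 0.8
E[Invest lightly] = 0.4·(1) + 0.6·(-3) = -1.4
Best response: Invest heavily (0.8 is the largest).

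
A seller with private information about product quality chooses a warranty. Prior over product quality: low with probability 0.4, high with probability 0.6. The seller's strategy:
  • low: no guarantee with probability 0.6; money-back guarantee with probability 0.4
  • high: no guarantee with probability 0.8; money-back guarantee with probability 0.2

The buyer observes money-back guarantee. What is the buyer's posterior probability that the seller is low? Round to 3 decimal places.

0.571

P(money-back guarantee) = 0.4·0.4 + 0.6·0.2 = 0.28
P(low | money-back guarantee) = (0.4·0.4) / 0.28 = 0.16 / 0.28 = 0.571429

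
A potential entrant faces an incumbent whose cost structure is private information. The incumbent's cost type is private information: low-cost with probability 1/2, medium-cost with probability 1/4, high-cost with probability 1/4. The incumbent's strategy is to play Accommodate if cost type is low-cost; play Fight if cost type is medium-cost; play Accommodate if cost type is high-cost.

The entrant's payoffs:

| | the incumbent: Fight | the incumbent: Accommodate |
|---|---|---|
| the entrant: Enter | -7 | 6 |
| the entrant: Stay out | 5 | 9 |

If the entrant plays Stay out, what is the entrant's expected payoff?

8

E[Stay out] = 1/2·9 + 1/4·5 + 1/4·9 = 9/2 + 5/4 + 9/4 = 8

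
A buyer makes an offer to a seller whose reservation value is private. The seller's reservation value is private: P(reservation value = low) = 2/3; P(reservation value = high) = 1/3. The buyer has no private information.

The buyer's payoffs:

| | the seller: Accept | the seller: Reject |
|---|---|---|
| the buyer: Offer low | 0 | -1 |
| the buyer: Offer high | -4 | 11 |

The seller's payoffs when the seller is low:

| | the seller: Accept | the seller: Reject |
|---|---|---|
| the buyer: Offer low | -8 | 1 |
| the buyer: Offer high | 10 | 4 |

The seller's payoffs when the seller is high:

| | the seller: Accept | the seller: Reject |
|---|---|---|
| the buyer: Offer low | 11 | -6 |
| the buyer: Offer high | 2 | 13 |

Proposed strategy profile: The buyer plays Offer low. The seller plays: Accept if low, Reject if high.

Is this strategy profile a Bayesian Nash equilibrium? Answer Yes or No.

No

A profile is a BNE iff every type of every player is best-responding given beliefs about the other side.
The buyer plays Offer low: E[Offer low] = 2/3·(0) + 1/3·(-1) = -1/3; E[Offer high] = 1. Not best-responding. ✗
The seller (reservation value low), facing Offer low: Accept gives -8, Reject gives 1. Proposed Accept is not best — profitable deviation exists. ✗
The seller (reservation value high), facing Offer low: Accept gives 11, Reject gives -6. Proposed Reject is not best — profitable deviation exists. ✗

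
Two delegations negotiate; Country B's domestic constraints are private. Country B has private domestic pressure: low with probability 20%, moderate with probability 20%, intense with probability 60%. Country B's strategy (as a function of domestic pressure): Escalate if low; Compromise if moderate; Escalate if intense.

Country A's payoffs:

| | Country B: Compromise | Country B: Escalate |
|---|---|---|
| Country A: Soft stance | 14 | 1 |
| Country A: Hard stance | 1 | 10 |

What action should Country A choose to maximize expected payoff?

Compute Country A's expected payoff for each action, taking the expectation over Country B's type.
E[Soft stance] = 0.2·(1) + 0.2·(14) + 0.6·(1) = 3.6
E[Hard stance] = 0.2·(10) + 0.2·(1) + 0.6·(10) = 8.2
Best response: Hard stance (8.2 is the largest).

Hard stance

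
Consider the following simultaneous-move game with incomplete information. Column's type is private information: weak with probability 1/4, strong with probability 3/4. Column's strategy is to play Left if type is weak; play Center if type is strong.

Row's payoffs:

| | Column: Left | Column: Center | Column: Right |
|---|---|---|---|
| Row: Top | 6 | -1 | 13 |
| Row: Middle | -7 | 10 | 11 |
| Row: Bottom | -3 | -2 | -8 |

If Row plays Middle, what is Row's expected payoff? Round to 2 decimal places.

E[Middle] = 1/4·(-7) + 3/4·10 = (-7/4) + 15/2 = 23/4

5.75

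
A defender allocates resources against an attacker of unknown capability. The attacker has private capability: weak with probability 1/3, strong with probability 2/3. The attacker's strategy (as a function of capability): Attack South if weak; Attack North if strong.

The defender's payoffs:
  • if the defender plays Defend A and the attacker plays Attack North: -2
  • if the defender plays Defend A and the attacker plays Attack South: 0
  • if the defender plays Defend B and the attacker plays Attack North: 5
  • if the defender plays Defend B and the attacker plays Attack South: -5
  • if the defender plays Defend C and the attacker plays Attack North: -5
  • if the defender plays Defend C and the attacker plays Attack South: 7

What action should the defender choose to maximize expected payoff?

Defend B

Compute the defender's expected payoff for each action, taking the expectation over the attacker's type.
E[Defend A] = 1/3·(0) + 2/3·(-2) = -4/3
E[Defend B] = 1/3·(-5) + 2/3·(5) = 5/3
E[Defend C] = 1/3·(7) + 2/3·(-5) = -1
Best response: Defend B (5/3 is the largest).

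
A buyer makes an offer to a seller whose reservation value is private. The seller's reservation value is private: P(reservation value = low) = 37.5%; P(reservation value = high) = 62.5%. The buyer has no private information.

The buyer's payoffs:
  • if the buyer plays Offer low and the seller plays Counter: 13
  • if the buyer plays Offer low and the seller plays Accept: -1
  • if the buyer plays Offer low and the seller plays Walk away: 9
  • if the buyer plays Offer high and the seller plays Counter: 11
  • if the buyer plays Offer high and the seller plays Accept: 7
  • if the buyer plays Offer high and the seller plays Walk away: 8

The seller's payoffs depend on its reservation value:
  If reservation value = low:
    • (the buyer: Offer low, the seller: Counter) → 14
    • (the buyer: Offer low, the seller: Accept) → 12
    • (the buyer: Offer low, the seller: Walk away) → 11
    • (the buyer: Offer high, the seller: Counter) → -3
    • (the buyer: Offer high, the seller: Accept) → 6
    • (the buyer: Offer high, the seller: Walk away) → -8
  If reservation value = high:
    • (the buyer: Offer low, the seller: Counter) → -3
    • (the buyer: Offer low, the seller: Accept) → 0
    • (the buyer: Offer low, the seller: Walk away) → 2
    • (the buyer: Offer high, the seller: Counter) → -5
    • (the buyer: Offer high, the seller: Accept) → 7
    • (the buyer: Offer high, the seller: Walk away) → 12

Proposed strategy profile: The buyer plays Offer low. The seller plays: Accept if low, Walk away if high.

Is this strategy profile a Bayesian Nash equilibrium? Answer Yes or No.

The buyer plays Offer low: E[Offer low] = 0.375·(-1) + 0.625·(9) = 5.25; E[Offer high] = 7.625. Not best-responding. ✗
The seller (reservation value low), facing Offer low: Counter gives 14, Accept gives 12, Walk away gives 11. Proposed Accept is not best — profitable deviation exists. ✗
The seller (reservation value high), facing Offer low: Counter gives -3, Accept gives 0, Walk away gives 2. Proposed Walk away is best. ✓

No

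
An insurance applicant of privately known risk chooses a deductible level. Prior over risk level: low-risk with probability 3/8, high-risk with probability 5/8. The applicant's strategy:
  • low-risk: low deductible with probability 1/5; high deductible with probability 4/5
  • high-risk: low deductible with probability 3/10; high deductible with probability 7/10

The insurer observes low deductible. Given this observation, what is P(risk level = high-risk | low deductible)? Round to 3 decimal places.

0.714

P(low deductible) = (3/8)·(1/5) + (5/8)·(3/10) = 21/80
P(high-risk | low deductible) = ((5/8)·(3/10)) / (21/80) = (3/16) / (21/80) = 5/7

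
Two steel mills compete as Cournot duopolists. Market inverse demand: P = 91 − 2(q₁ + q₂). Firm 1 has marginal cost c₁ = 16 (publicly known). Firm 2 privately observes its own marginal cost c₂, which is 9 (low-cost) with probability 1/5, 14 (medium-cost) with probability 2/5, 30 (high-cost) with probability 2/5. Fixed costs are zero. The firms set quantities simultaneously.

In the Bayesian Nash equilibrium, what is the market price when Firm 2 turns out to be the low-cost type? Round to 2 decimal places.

36.93

Type-c best response for Firm 2: q₂(c) = (91 − c)/4 − q₁/2.
Firm 1 maximizes expected profit; its first-order condition is 91 − 4q₁ − 2E[q₂] − 16 = 0.
Substituting E[q₂] and solving: E[c₂] = 19.4, so q₁ = (91 − 2·16 + 19.4)/6 = 13.0667.
q₂(low-cost) = 13.9667, so P = 91 − 2·(13.0667 + 13.9667) = 36.9333.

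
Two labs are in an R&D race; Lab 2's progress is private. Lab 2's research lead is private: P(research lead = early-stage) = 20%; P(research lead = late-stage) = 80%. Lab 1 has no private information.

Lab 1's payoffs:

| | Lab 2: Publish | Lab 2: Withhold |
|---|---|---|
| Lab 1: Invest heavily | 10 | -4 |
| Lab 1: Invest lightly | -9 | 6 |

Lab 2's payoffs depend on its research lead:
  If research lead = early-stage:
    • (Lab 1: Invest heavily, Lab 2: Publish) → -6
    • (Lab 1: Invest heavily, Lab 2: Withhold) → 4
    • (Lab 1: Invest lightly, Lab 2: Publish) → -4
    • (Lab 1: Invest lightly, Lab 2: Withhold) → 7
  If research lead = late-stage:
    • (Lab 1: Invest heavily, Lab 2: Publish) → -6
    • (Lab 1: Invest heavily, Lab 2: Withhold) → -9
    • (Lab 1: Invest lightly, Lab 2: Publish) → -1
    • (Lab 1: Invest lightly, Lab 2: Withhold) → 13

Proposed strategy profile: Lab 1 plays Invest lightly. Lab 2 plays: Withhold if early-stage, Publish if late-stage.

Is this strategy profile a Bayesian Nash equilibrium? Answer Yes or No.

No

Lab 1 plays Invest lightly: E[Invest lightly] = 0.2·(6) + 0.8·(-9) = -6; E[Invest heavily] = 7.2. Not best-responding. ✗
Lab 2 (research lead early-stage), facing Invest lightly: Publish gives -4, Withhold gives 7. Proposed Withhold is best. ✓
Lab 2 (research lead late-stage), facing Invest lightly: Publish gives -1, Withhold gives 13. Proposed Publish is not best — profitable deviation exists. ✗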